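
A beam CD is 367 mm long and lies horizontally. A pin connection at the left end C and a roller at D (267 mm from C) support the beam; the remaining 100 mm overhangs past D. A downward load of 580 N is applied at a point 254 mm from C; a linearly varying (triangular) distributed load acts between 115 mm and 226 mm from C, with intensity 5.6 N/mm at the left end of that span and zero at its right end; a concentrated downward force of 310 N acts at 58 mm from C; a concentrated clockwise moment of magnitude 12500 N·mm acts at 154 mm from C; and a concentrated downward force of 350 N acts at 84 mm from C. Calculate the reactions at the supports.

Resultant of the triangular load: ½ × 5.6 × 111 = 310.8 N, acting at 152 mm from C (one-third of the span from the peak).
Taking moments about C: D_y·267 − 580·254 − (½·5.6·111)·152 − 310·58 − 12500 − 350·84 = 0 → D_y = 254441.6/267 = 952.965 ≈ 953.0 N.
ΣF_y = 0: C_y + 952.965 − 580 − ½·5.6·111 − 310 − 350 = 0 → C_y = 597.8 N.
ΣF_x = 0: no horizontal applied forces, so C_x = 0.

C_x = 0, C_y = 597.8 N, D_y = 953.0 N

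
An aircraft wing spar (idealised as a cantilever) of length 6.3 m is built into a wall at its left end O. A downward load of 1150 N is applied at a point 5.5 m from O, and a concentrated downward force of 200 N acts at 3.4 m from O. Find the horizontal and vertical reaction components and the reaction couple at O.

O_x = 0, O_y = 1350 N, M_O = 7005 N·m

ΣF_x = 0: O_x = 0.
ΣF_y = 0: O_y − 1150 − 200 = 0 → O_y = 1350 N.
ΣM about O: M_O − 1150·5.5 − 200·3.4 = 0 → M_O = 7005 N·m.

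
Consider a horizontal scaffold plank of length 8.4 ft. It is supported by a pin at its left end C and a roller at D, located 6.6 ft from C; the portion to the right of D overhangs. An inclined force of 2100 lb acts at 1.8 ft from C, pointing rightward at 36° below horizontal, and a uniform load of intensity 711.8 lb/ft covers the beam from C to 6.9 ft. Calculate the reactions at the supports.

C_x = -1699 lb, C_y = 3242 lb, D_y = 2904 lb

Resultant of the distributed load: 711.8 × 6.9 = 4911.42 lb at 3.45 ft from C.
ΣM about C: D_y·6.6 − 2100·sin36°·1.8 − (711.8·6.9)·3.45 = 0 → D_y = 19166.2/6.6 = 2903.97 ≈ 2904 lb.
ΣF_y = 0: C_y + 2903.97 − 2100·sin36° − 711.8·6.9 = 0 → C_y = 3242 lb.
ΣF_x = 0: C_x + 2100·cos36° = 0 → C_x = -1699 lb.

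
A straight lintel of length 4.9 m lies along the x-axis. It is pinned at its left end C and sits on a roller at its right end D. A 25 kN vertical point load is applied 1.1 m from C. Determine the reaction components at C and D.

ΣM about C: D_y·4.9 − 25·1.1 = 0 → D_y = 27.5/4.9 = 5.61224 ≈ 5.612 kN.
ΣF_y = 0: C_y + 5.61224 − 25 = 0 → C_y = 19.39 kN.
ΣF_x = 0: no horizontal applied forces, so C_x = 0.

C_x = 0, C_y = 19.39 kN, D_y = 5.612 kN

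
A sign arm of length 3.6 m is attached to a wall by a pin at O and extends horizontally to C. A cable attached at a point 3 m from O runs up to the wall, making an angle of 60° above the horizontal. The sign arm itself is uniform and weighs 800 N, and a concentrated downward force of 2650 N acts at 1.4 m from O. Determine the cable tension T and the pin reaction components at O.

ΣM about O: T·sin60°·3 − 800·1.8 − 2650·1.4 = 0 → T = 5150/(3·0.866025) = 1982.24 ≈ 1982 N.
ΣF_x = 0: O_x − T·cos60° = 0 → O_x = 1982.24 × 0.5 = 991.1 N.
ΣF_y = 0: O_y + T·sin60° − 800 − 2650 = 0 → O_y = 3450 − 1982.24 × 0.866025 = 1733 N.

T = 1982 N, O_x = 991.1 N, O_y = 1733 N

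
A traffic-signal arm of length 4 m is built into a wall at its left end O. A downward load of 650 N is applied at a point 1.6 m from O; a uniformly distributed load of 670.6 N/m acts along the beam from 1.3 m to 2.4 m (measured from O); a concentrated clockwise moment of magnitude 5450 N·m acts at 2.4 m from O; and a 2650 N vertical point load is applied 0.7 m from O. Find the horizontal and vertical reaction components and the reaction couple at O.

Resultant of the distributed load: 670.6 × 1.1 = 737.66 N at 1.85 m from O.
ΣF_x = 0: O_x = 0.
ΣF_y = 0: O_y − 650 − 670.6·1.1 − 2650 = 0 → O_y = 4038 N.
ΣM about O: M_O − 650·1.6 − (670.6·1.1)·1.85 − 5450 − 2650·0.7 = 0 → M_O = 9710 N·m.

O_x = 0, O_y = 4038 N, M_O = 9710 N·m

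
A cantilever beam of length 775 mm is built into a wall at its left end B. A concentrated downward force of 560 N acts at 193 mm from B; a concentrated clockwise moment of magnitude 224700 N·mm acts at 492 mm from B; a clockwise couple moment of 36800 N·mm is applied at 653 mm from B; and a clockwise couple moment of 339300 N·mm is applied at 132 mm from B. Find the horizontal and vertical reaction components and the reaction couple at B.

B_x = 0, B_y = 560.0 N, M_B = 708900 N·mm

ΣF_x = 0: B_x = 0.
ΣF_y = 0: B_y − 560 = 0 → B_y = 560.0 N.
ΣM about B: M_B − 560·193 − 224700 − 36800 − 339300 = 0 → M_B = 708900 N·mm.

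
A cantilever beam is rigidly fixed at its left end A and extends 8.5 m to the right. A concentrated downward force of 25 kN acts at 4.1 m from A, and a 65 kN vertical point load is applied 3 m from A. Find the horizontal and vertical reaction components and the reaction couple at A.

A_x = 0, A_y = 90.00 kN, M_A = 297.5 kN·m

ΣF_x = 0: A_x = 0.
ΣF_y = 0: A_y − 25 − 65 = 0 → A_y = 90.00 kN.
ΣM about A: M_A − 25·4.1 − 65·3 = 0 → M_A = 297.5 kN·m.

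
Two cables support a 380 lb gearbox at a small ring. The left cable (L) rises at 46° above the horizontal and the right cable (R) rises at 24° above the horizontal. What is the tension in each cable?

T_L = 369.4 lb, T_R = 280.9 lb

ΣF_x = 0: −T_L·cos46° + T_R·cos24° = 0 → T_R = 0.760398·T_L.
ΣF_y = 0: T_L·sin46° + T_R·sin24° = 380.
Substitute: T_L·(0.71934 + 0.760398·0.406737) = 380 → T_L = 369.426 ≈ 369.4 lb.
Then T_R = 0.760398 × 369.426 = 280.9 lb.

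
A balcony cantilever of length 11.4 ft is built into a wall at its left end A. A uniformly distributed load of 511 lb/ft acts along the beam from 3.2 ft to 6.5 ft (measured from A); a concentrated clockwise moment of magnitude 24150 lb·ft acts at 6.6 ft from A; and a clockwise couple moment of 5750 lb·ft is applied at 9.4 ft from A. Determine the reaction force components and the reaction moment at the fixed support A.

Resultant of the distributed load: 511 × 3.3 = 1686.3 lb at 4.85 ft from A.
ΣF_x = 0: A_x = 0.
ΣF_y = 0: A_y − 511·3.3 = 0 → A_y = 1686 lb.
ΣM about A: M_A − (511·3.3)·4.85 − 24150 − 5750 = 0 → M_A = 38080 lb·ft.

A_x = 0, A_y = 1686 lb, M_A = 38080 lb·ft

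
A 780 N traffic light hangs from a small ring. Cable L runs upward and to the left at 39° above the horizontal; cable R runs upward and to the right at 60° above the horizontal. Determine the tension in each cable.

T_L = 394.9 N, T_R = 613.7 N

ΣF_x = 0: −T_L·cos39° + T_R·cos60° = 0 → T_R = 1.55429·T_L.
ΣF_y = 0: T_L·sin39° + T_R·sin60° = 780.
Substitute: T_L·(0.62932 + 1.55429·0.866025) = 780 → T_L = 394.862 ≈ 394.9 N.
Then T_R = 1.55429 × 394.862 = 613.7 N.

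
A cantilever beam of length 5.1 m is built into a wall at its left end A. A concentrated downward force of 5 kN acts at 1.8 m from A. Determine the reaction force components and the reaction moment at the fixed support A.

A_x = 0, A_y = 5.000 kN, M_A = 9.000 kN·m

ΣF_x = 0: A_x = 0.
ΣF_y = 0: A_y − 5 = 0 → A_y = 5.000 kN.
ΣM about A: M_A − 5·1.8 = 0 → M_A = 9.000 kN·m.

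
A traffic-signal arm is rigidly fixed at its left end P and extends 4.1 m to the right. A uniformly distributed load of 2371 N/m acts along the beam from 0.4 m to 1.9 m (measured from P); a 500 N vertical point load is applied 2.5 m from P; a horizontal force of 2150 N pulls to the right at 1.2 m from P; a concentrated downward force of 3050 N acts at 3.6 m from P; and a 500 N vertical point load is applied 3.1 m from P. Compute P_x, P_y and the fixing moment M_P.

P_x = -2150 N, P_y = 7606 N, M_P = 17870 N·m

Resultant of the distributed load: 2371 × 1.5 = 3556.5 N at 1.15 m from P.
ΣF_x = 0: P_x + 2150 = 0 → P_x = -2150 N.
ΣF_y = 0: P_y − 2371·1.5 − 500 − 3050 − 500 = 0 → P_y = 7606 N.
ΣM about P: M_P − (2371·1.5)·1.15 − 500·2.5 − 3050·3.6 − 500·3.1 = 0 → M_P = 17870 N·m.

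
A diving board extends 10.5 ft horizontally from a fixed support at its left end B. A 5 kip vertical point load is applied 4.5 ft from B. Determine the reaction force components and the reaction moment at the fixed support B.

B_x = 0, B_y = 5.000 kip, M_B = 22.50 kip·ft

ΣF_x = 0: B_x = 0.
ΣF_y = 0: B_y − 5 = 0 → B_y = 5.000 kip.
ΣM about B: M_B − 5·4.5 = 0 → M_B = 22.50 kip·ft.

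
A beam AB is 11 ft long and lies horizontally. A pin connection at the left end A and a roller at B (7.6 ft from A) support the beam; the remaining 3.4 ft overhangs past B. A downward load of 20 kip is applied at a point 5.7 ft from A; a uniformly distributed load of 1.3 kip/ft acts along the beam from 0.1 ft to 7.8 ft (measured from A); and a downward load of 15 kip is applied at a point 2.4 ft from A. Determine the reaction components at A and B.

Resultant of the distributed load: 1.3 × 7.7 = 10.01 kip at 3.95 ft from A.
ΣM about A: B_y·7.6 − 20·5.7 − (1.3·7.7)·3.95 − 15·2.4 = 0 → B_y = 189.5395/7.6 = 24.9394 ≈ 24.94 kip.
ΣF_y = 0: A_y + 24.9394 − 20 − 1.3·7.7 − 15 = 0 → A_y = 20.07 kip.
ΣF_x = 0: no horizontal applied forces, so A_x = 0.

A_x = 0, A_y = 20.07 kip, B_y = 24.94 kip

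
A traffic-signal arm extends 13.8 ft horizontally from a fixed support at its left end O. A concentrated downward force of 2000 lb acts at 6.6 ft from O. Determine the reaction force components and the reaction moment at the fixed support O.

ΣF_x = 0: O_x = 0.
ΣF_y = 0: O_y − 2000 = 0 → O_y = 2000 lb.
ΣM about O: M_O − 2000·6.6 = 0 → M_O = 13200 lb·ft.

O_x = 0, O_y = 2000 lb, M_O = 13200 lb·ft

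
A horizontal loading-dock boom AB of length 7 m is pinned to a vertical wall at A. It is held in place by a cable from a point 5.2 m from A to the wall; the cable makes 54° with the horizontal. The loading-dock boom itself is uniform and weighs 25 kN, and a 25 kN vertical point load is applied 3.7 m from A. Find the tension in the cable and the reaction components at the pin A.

ΣM about A: T·sin54°·5.2 − 25·3.5 − 25·3.7 = 0 → T = 180/(5.2·0.809017) = 42.787 ≈ 42.79 kN.
ΣF_x = 0: A_x − T·cos54° = 0 → A_x = 42.787 × 0.587785 = 25.15 kN.
ΣF_y = 0: A_y + T·sin54° − 25 − 25 = 0 → A_y = 50 − 42.787 × 0.809017 = 15.38 kN.

T = 42.79 kN, A_x = 25.15 kN, A_y = 15.38 kN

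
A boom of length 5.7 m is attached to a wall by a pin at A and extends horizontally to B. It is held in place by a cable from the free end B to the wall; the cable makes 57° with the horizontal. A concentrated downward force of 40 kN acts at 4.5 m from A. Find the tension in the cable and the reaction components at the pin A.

T = 37.65 kN, A_x = 20.51 kN, A_y = 8.421 kN

ΣM about A: T·sin57°·5.7 − 40·4.5 = 0 → T = 180/(5.7·0.838671) = 37.6536 ≈ 37.65 kN.
ΣF_x = 0: A_x − T·cos57° = 0 → A_x = 37.6536 × 0.544639 = 20.51 kN.
ΣF_y = 0: A_y + T·sin57° − 40 = 0 → A_y = 40 − 37.6536 × 0.838671 = 8.421 kN.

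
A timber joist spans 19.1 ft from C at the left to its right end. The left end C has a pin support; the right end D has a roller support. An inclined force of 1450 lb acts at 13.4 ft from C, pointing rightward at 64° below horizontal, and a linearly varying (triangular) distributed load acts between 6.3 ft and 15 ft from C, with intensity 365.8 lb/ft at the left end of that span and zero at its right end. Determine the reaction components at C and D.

C_x = -635.6 lb, C_y = 1214 lb, D_y = 1681 lb

Resultant of the triangular load: ½ × 365.8 × 8.7 = 1591.23 lb, acting at 9.2 ft from C (one-third of the span from the peak).
Moments about C: D_y·19.1 − 1450·sin64°·13.4 − (½·365.8·8.7)·9.2 = 0 → D_y = 32102.9/19.1 = 1680.78 ≈ 1681 lb.
ΣF_y = 0: C_y + 1680.78 − 1450·sin64° − ½·365.8·8.7 = 0 → C_y = 1214 lb.
ΣF_x = 0: C_x + 1450·cos64° = 0 → C_x = -635.6 lb.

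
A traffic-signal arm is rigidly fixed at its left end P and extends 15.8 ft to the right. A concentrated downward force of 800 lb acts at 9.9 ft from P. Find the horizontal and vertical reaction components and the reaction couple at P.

P_x = 0, P_y = 800.0 lb, M_P = 7920 lb·ft

ΣF_x = 0: P_x = 0.
ΣF_y = 0: P_y − 800 = 0 → P_y = 800.0 lb.
ΣM about P: M_P − 800·9.9 = 0 → M_P = 7920 lb·ft.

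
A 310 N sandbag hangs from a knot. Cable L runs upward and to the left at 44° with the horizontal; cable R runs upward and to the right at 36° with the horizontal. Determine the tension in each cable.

ΣF_x = 0: −T_L·cos44° + T_R·cos36° = 0 → T_R = 0.889153·T_L.
ΣF_y = 0: T_L·sin44° + T_R·sin36° = 310.
Substitute: T_L·(0.694658 + 0.889153·0.587785) = 310 → T_L = 254.664 ≈ 254.7 N.
Then T_R = 0.889153 × 254.664 = 226.4 N.

T_L = 254.7 N, T_R = 226.4 N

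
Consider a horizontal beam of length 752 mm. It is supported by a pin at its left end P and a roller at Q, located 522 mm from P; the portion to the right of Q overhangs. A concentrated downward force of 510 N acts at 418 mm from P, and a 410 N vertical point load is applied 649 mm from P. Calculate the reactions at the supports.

P_x = 0, P_y = 1.858 N, Q_y = 918.1 N

ΣM about P: Q_y·522 − 510·418 − 410·649 = 0 → Q_y = 479270/522 = 918.142 ≈ 918.1 N.
ΣF_y = 0: P_y + 918.142 − 510 − 410 = 0 → P_y = 1.858 N.
ΣF_x = 0: no horizontal applied forces, so P_x = 0.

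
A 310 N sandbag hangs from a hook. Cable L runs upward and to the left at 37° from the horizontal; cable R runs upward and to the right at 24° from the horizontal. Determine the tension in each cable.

T_L = 323.8 N, T_R = 283.1 N

ΣF_x = 0: −T_L·cos37° + T_R·cos24° = 0 → T_R = 0.874215·T_L.
ΣF_y = 0: T_L·sin37° + T_R·sin24° = 310.
Substitute: T_L·(0.601815 + 0.874215·0.406737) = 310 → T_L = 323.797 ≈ 323.8 N.
Then T_R = 0.874215 × 323.797 = 283.1 N.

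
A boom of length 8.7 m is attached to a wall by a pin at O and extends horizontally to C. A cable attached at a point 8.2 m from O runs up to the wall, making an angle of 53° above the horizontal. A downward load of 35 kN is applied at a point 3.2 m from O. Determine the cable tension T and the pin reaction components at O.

T = 17.10 kN, O_x = 10.29 kN, O_y = 21.34 kN

ΣM about O: T·sin53°·8.2 − 35·3.2 = 0 → T = 112/(8.2·0.798636) = 17.1023 ≈ 17.10 kN.
ΣF_x = 0: O_x − T·cos53° = 0 → O_x = 17.1023 × 0.601815 = 10.29 kN.
ΣF_y = 0: O_y + T·sin53° − 35 = 0 → O_y = 35 − 17.1023 × 0.798636 = 21.34 kN.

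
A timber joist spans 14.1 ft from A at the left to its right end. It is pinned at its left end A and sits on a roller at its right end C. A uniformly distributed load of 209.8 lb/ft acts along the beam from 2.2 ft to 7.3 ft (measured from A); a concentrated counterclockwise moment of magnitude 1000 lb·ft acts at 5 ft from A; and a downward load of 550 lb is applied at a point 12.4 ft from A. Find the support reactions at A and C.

Resultant of the distributed load: 209.8 × 5.1 = 1069.98 lb at 4.75 ft from A.
Moments about A: C_y·14.1 − (209.8·5.1)·4.75 + 1000 − 550·12.4 = 0 → C_y = 10902.405/14.1 = 773.22 ≈ 773.2 lb.
ΣF_y = 0: A_y + 773.22 − 209.8·5.1 − 550 = 0 → A_y = 846.8 lb.
ΣF_x = 0: no horizontal applied forces, so A_x = 0.

A_x = 0, A_y = 846.8 lb, C_y = 773.2 lb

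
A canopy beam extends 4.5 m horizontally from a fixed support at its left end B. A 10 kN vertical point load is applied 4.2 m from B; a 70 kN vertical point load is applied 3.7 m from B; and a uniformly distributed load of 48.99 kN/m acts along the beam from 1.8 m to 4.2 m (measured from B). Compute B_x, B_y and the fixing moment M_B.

B_x = 0, B_y = 197.6 kN, M_B = 653.7 kN·m

Resultant of the distributed load: 48.99 × 2.4 = 117.576 kN at 3 m from B.
ΣF_x = 0: B_x = 0.
ΣF_y = 0: B_y − 10 − 70 − 48.99·2.4 = 0 → B_y = 197.6 kN.
ΣM about B: M_B − 10·4.2 − 70·3.7 − (48.99·2.4)·3 = 0 → M_B = 653.7 kN·m.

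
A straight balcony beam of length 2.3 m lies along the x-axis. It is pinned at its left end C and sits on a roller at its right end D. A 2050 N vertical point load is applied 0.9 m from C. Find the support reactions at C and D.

Taking moments about C: D_y·2.3 − 2050·0.9 = 0 → D_y = 1845/2.3 = 802.174 ≈ 802.2 N.
ΣF_y = 0: C_y + 802.174 − 2050 = 0 → C_y = 1248 N.
ΣF_x = 0: no horizontal applied forces, so C_x = 0.

C_x = 0, C_y = 1248 N, D_y = 802.2 N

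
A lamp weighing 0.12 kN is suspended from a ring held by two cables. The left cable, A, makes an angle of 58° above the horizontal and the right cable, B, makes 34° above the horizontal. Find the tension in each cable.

ΣF_x = 0: −T_A·cos58° + T_B·cos34° = 0 → T_B = 0.639198·T_A.
ΣF_y = 0: T_A·sin58° + T_B·sin34° = 0.12.
Substitute: T_A·(0.848048 + 0.639198·0.559193) = 0.12 → T_A = 0.0995452 ≈ 0.09955 kN.
Then T_B = 0.639198 × 0.0995452 = 0.06363 kN.

T_A = 0.09955 kN, T_B = 0.06363 kN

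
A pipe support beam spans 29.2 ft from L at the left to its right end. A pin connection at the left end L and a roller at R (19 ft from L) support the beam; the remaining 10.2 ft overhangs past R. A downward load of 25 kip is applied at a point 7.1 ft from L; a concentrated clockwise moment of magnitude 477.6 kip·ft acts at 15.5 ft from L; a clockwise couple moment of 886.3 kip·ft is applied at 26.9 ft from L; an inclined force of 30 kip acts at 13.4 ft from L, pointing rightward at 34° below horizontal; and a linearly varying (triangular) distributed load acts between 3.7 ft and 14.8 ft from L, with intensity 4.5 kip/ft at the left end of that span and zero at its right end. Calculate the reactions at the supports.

Resultant of the triangular load: ½ × 4.5 × 11.1 = 24.975 kip, acting at 7.4 ft from L (one-third of the span from the peak).
Moments about L: R_y·19 − 25·7.1 − 477.6 − 886.3 − 30·sin34°·13.4 − (½·4.5·11.1)·7.4 = 0 → R_y = 1951.01/19 = 102.685 ≈ 102.7 kip.
ΣF_y = 0: L_y + 102.685 − 25 − 30·sin34° − ½·4.5·11.1 = 0 → L_y = -35.93 kip.
ΣF_x = 0: L_x + 30·cos34° = 0 → L_x = -24.87 kip.

L_x = -24.87 kip, L_y = -35.93 kip, R_y = 102.7 kip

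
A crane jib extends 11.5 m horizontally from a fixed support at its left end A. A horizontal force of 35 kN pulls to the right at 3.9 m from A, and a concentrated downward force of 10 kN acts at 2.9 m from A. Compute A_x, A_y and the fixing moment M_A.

A_x = -35.00 kN, A_y = 10.00 kN, M_A = 29.00 kN·m

ΣF_x = 0: A_x + 35 = 0 → A_x = -35.00 kN.
ΣF_y = 0: A_y − 10 = 0 → A_y = 10.00 kN.
ΣM about A: M_A − 10·2.9 = 0 → M_A = 29.00 kN·m.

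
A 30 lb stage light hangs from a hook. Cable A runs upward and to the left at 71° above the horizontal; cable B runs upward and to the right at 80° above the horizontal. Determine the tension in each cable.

ΣF_x = 0: −T_A·cos71° + T_B·cos80° = 0 → T_B = 1.87487·T_A.
ΣF_y = 0: T_A·sin71° + T_B·sin80° = 30.
Substitute: T_A·(0.945519 + 1.87487·0.984808) = 30 → T_A = 10.7453 ≈ 10.75 lb.
Then T_B = 1.87487 × 10.7453 = 20.15 lb.

T_A = 10.75 lb, T_B = 20.15 lb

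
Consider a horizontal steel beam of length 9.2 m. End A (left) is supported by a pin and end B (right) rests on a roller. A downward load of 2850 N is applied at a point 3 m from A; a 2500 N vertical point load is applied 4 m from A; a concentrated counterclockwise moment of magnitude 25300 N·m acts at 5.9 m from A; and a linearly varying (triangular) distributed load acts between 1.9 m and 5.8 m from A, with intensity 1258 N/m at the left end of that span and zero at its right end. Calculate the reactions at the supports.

A_x = 0, A_y = 7684 N, B_y = 119.6 N

Resultant of the triangular load: ½ × 1258 × 3.9 = 2453.1 N, acting at 3.2 m from A (one-third of the span from the peak).
ΣM about A: B_y·9.2 − 2850·3 − 2500·4 + 25300 − (½·1258·3.9)·3.2 = 0 → B_y = 1099.92/9.2 = 119.557 ≈ 119.6 N.
ΣF_y = 0: A_y + 119.557 − 2850 − 2500 − ½·1258·3.9 = 0 → A_y = 7684 N.
ΣF_x = 0: no horizontal applied forces, so A_x = 0.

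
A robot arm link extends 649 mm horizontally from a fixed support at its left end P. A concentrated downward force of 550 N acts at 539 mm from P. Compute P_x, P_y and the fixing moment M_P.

P_x = 0, P_y = 550.0 N, M_P = 296400 N·mm

ΣF_x = 0: P_x = 0.
ΣF_y = 0: P_y − 550 = 0 → P_y = 550.0 N.
ΣM about P: M_P − 550·539 = 0 → M_P = 296400 N·mm.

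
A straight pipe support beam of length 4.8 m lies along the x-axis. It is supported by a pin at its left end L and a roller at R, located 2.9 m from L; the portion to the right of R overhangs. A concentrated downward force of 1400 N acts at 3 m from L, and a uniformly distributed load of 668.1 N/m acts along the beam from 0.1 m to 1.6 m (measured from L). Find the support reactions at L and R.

Resultant of the distributed load: 668.1 × 1.5 = 1002.15 N at 0.85 m from L.
Taking moments about L: R_y·2.9 − 1400·3 − (668.1·1.5)·0.85 = 0 → R_y = 5051.8275/2.9 = 1742.01 ≈ 1742 N.
ΣF_y = 0: L_y + 1742.01 − 1400 − 668.1·1.5 = 0 → L_y = 660.1 N.
ΣF_x = 0: no horizontal applied forces, so L_x = 0.

L_x = 0, L_y = 660.1 N, R_y = 1742 N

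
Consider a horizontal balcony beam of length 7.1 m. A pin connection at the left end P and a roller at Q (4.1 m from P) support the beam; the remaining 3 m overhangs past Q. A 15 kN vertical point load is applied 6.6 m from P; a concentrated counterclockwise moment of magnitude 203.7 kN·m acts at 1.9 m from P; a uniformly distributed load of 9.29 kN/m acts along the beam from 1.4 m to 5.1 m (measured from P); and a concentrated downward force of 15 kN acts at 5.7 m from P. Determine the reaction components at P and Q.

Resultant of the distributed load: 9.29 × 3.7 = 34.373 kN at 3.25 m from P.
ΣM about P: Q_y·4.1 − 15·6.6 + 203.7 − (9.29·3.7)·3.25 − 15·5.7 = 0 → Q_y = 92.51225/4.1 = 22.564 ≈ 22.56 kN.
ΣF_y = 0: P_y + 22.564 − 15 − 9.29·3.7 − 15 = 0 → P_y = 41.81 kN.
ΣF_x = 0: no horizontal applied forces, so P_x = 0.

P_x = 0, P_y = 41.81 kN, Q_y = 22.56 kN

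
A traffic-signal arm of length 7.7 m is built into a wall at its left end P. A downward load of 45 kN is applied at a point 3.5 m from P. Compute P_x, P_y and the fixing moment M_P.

P_x = 0, P_y = 45.00 kN, M_P = 157.5 kN·m

ΣF_x = 0: P_x = 0.
ΣF_y = 0: P_y − 45 = 0 → P_y = 45.00 kN.
ΣM about P: M_P − 45·3.5 = 0 → M_P = 157.5 kN·m.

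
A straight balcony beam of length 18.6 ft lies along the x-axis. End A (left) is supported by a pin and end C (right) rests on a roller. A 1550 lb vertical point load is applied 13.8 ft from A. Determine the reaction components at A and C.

Taking moments about A: C_y·18.6 − 1550·13.8 = 0 → C_y = 21390/18.6 = 1150 lb.
ΣF_y = 0: A_y + 1150 − 1550 = 0 → A_y = 400.0 lb.
ΣF_x = 0: no horizontal applied forces, so A_x = 0.

A_x = 0, A_y = 400.0 lb, C_y = 1150 lb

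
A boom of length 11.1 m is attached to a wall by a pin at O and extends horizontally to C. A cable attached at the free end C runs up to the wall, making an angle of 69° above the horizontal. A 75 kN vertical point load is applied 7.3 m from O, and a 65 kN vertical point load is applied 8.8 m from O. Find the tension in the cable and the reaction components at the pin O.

T = 108.0 kN, O_x = 38.71 kN, O_y = 39.14 kN

ΣM about O: T·sin69°·11.1 − 75·7.3 − 65·8.8 = 0 → T = 1119.5/(11.1·0.93358) = 108.031 ≈ 108.0 kN.
ΣF_x = 0: O_x − T·cos69° = 0 → O_x = 108.031 × 0.358368 = 38.71 kN.
ΣF_y = 0: O_y + T·sin69° − 75 − 65 = 0 → O_y = 140 − 108.031 × 0.93358 = 39.14 kN.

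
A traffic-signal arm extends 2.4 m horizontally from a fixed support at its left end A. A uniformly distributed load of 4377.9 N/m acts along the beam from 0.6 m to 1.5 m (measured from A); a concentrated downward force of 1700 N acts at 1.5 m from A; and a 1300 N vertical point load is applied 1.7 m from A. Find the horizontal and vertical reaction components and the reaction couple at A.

Resultant of the distributed load: 4377.9 × 0.9 = 3940.11 N at 1.05 m from A.
ΣF_x = 0: A_x = 0.
ΣF_y = 0: A_y − 4377.9·0.9 − 1700 − 1300 = 0 → A_y = 6940 N.
ΣM about A: M_A − (4377.9·0.9)·1.05 − 1700·1.5 − 1300·1.7 = 0 → M_A = 8897 N·m.

A_x = 0, A_y = 6940 N, M_A = 8897 N·m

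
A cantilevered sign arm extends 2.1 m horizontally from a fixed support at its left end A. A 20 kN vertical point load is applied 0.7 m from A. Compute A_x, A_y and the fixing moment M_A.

A_x = 0, A_y = 20.00 kN, M_A = 14.00 kN·m

ΣF_x = 0: A_x = 0.
ΣF_y = 0: A_y − 20 = 0 → A_y = 20.00 kN.
ΣM about A: M_A − 20·0.7 = 0 → M_A = 14.00 kN·m.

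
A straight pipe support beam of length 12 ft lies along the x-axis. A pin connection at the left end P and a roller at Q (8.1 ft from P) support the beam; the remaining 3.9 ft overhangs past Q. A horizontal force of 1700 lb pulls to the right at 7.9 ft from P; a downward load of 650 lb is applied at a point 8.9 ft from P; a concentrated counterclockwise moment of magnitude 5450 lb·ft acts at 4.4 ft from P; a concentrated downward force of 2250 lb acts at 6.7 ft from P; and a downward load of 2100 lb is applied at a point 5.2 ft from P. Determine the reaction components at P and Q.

P_x = -1700 lb, P_y = 1749 lb, Q_y = 3251 lb

Taking moments about P: Q_y·8.1 − 650·8.9 + 5450 − 2250·6.7 − 2100·5.2 = 0 → Q_y = 26330/8.1 = 3250.62 ≈ 3251 lb.
ΣF_y = 0: P_y + 3250.62 − 650 − 2250 − 2100 = 0 → P_y = 1749 lb.
ΣF_x = 0: P_x + 1700 = 0 → P_x = -1700 lb.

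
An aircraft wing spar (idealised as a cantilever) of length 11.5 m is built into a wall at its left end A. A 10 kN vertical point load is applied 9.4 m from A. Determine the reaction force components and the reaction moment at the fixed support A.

A_x = 0, A_y = 10.00 kN, M_A = 94.00 kN·m

ΣF_x = 0: A_x = 0.
ΣF_y = 0: A_y − 10 = 0 → A_y = 10.00 kN.
ΣM about A: M_A − 10·9.4 = 0 → M_A = 94.00 kN·m.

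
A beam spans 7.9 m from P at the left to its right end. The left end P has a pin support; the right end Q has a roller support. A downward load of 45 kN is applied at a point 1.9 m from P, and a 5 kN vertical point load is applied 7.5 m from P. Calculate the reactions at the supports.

Taking moments about P: Q_y·7.9 − 45·1.9 − 5·7.5 = 0 → Q_y = 123/7.9 = 15.5696 ≈ 15.57 kN.
ΣF_y = 0: P_y + 15.5696 − 45 − 5 = 0 → P_y = 34.43 kN.
ΣF_x = 0: no horizontal applied forces, so P_x = 0.

P_x = 0, P_y = 34.43 kN, Q_y = 15.57 kN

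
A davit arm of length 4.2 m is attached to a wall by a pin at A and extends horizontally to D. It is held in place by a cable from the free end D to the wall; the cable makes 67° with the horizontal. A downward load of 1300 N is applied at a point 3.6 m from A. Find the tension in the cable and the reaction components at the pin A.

ΣM about A: T·sin67°·4.2 − 1300·3.6 = 0 → T = 4680/(4.2·0.920505) = 1210.52 ≈ 1211 N.
ΣF_x = 0: A_x − T·cos67° = 0 → A_x = 1210.52 × 0.390731 = 473.0 N.
ΣF_y = 0: A_y + T·sin67° − 1300 = 0 → A_y = 1300 − 1210.52 × 0.920505 = 185.7 N.

T = 1211 N, A_x = 473.0 N, A_y = 185.7 N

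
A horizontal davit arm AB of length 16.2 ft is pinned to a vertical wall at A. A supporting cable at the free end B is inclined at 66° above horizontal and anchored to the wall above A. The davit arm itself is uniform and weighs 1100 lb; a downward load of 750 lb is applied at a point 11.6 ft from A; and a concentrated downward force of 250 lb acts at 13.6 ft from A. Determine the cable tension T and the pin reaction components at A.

ΣM about A: T·sin66°·16.2 − 1100·8.1 − 750·11.6 − 250·13.6 = 0 → T = 21010/(16.2·0.913545) = 1419.65 ≈ 1420 lb.
ΣF_x = 0: A_x − T·cos66° = 0 → A_x = 1419.65 × 0.406737 = 577.4 lb.
ΣF_y = 0: A_y + T·sin66° − 1100 − 750 − 250 = 0 → A_y = 2100 − 1419.65 × 0.913545 = 803.1 lb.

T = 1420 lb, A_x = 577.4 lb, A_y = 803.1 lb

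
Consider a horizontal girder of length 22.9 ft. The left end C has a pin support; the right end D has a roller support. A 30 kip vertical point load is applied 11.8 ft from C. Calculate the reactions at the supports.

C_x = 0, C_y = 14.54 kip, D_y = 15.46 kip

ΣM about C: D_y·22.9 − 30·11.8 = 0 → D_y = 354/22.9 = 15.4585 ≈ 15.46 kip.
ΣF_y = 0: C_y + 15.4585 − 30 = 0 → C_y = 14.54 kip.
ΣF_x = 0: no horizontal applied forces, so C_x = 0.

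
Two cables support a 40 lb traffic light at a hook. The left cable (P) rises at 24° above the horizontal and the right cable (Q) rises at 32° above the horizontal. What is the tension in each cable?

ΣF_x = 0: −T_P·cos24° + T_Q·cos32° = 0 → T_Q = 1.07723·T_P.
ΣF_y = 0: T_P·sin24° + T_Q·sin32° = 40.
Substitute: T_P·(0.406737 + 1.07723·0.529919) = 40 → T_P = 40.9173 ≈ 40.92 lb.
Then T_Q = 1.07723 × 40.9173 = 44.08 lb.

T_P = 40.92 lb, T_Q = 44.08 lb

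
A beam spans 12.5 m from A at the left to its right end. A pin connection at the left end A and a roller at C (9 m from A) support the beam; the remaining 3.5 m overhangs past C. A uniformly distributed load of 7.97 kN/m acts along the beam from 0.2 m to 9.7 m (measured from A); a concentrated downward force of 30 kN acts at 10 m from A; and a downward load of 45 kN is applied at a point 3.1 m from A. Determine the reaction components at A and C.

A_x = 0, A_y = 60.24 kN, C_y = 90.48 kN

Resultant of the distributed load: 7.97 × 9.5 = 75.715 kN at 4.95 m from A.
ΣM about A: C_y·9 − (7.97·9.5)·4.95 − 30·10 − 45·3.1 = 0 → C_y = 814.28925/9 = 90.4766 ≈ 90.48 kN.
ΣF_y = 0: A_y + 90.4766 − 7.97·9.5 − 30 − 45 = 0 → A_y = 60.24 kN.
ΣF_x = 0: no horizontal applied forces, so A_x = 0.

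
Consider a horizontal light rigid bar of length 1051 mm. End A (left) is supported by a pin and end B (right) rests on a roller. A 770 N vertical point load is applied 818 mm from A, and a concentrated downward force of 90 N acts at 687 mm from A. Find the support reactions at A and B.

ΣM about A: B_y·1051 − 770·818 − 90·687 = 0 → B_y = 691690/1051 = 658.126 ≈ 658.1 N.
ΣF_y = 0: A_y + 658.126 − 770 − 90 = 0 → A_y = 201.9 N.
ΣF_x = 0: no horizontal applied forces, so A_x = 0.

A_x = 0, A_y = 201.9 N, B_y = 658.1 N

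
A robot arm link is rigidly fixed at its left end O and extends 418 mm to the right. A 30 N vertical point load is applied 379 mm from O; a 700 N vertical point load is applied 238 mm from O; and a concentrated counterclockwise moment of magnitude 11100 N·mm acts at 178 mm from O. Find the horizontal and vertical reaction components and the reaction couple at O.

ΣF_x = 0: O_x = 0.
ΣF_y = 0: O_y − 30 − 700 = 0 → O_y = 730.0 N.
ΣM about O: M_O − 30·379 − 700·238 + 11100 = 0 → M_O = 166900 N·mm.

O_x = 0, O_y = 730.0 N, M_O = 166900 N·mm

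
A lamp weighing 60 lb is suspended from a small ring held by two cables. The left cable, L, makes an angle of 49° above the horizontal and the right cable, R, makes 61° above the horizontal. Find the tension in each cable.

ΣF_x = 0: −T_L·cos49° + T_R·cos61° = 0 → T_R = 1.35323·T_L.
ΣF_y = 0: T_L·sin49° + T_R·sin61° = 60.
Substitute: T_L·(0.75471 + 1.35323·0.87462) = 60 → T_L = 30.9554 ≈ 30.96 lb.
Then T_R = 1.35323 × 30.9554 = 41.89 lb.

T_L = 30.96 lb, T_R = 41.89 lb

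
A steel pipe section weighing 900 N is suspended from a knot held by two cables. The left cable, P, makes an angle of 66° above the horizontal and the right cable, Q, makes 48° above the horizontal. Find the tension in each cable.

ΣF_x = 0: −T_P·cos66° + T_Q·cos48° = 0 → T_Q = 0.607858·T_P.
ΣF_y = 0: T_P·sin66° + T_Q·sin48° = 900.
Substitute: T_P·(0.913545 + 0.607858·0.743145) = 900 → T_P = 659.209 ≈ 659.2 N.
Then T_Q = 0.607858 × 659.209 = 400.7 N.

T_P = 659.2 N, T_Q = 400.7 N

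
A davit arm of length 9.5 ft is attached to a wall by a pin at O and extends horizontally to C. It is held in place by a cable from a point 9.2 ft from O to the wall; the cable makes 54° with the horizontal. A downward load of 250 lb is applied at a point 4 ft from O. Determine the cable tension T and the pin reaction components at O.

ΣM about O: T·sin54°·9.2 − 250·4 = 0 → T = 1000/(9.2·0.809017) = 134.355 ≈ 134.4 lb.
ΣF_x = 0: O_x − T·cos54° = 0 → O_x = 134.355 × 0.587785 = 78.97 lb.
ΣF_y = 0: O_y + T·sin54° − 250 = 0 → O_y = 250 − 134.355 × 0.809017 = 141.3 lb.

T = 134.4 lb, O_x = 78.97 lb, O_y = 141.3 lb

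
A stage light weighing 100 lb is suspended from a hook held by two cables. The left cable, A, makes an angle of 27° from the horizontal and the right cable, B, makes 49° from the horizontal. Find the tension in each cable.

ΣF_x = 0: −T_A·cos27° + T_B·cos49° = 0 → T_B = 1.35812·T_A.
ΣF_y = 0: T_A·sin27° + T_B·sin49° = 100.
Substitute: T_A·(0.45399 + 1.35812·0.75471) = 100 → T_A = 67.6143 ≈ 67.61 lb.
Then T_B = 1.35812 × 67.6143 = 91.83 lb.

T_A = 67.61 lb, T_B = 91.83 lb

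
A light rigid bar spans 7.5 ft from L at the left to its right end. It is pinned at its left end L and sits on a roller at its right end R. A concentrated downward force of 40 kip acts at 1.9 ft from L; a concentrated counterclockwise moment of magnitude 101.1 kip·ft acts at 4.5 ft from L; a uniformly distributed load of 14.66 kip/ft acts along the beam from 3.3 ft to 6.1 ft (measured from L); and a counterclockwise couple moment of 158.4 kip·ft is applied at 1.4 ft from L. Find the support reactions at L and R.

L_x = 0, L_y = 79.79 kip, R_y = 1.257 kip

Resultant of the distributed load: 14.66 × 2.8 = 41.048 kip at 4.7 ft from L.
ΣM about L: R_y·7.5 − 40·1.9 + 101.1 − (14.66·2.8)·4.7 + 158.4 = 0 → R_y = 9.4256/7.5 = 1.25675 ≈ 1.257 kip.
ΣF_y = 0: L_y + 1.25675 − 40 − 14.66·2.8 = 0 → L_y = 79.79 kip.
ΣF_x = 0: no horizontal applied forces, so L_x = 0.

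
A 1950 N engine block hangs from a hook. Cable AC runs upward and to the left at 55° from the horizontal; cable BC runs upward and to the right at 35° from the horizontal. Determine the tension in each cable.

T_AC = 1597 N, T_BC = 1118 N

ΣF_x = 0: −T_AC·cos55° + T_BC·cos35° = 0 → T_BC = 0.700208·T_AC.
ΣF_y = 0: T_AC·sin55° + T_BC·sin35° = 1950.
Substitute: T_AC·(0.819152 + 0.700208·0.573576) = 1950 → T_AC = 1597.35 ≈ 1597 N.
Then T_BC = 0.700208 × 1597.35 = 1118 N.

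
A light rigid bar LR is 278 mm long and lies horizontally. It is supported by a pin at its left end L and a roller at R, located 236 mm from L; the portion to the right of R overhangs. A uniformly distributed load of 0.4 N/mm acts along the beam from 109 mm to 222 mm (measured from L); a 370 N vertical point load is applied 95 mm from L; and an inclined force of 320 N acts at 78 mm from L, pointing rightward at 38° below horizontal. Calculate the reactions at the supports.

L_x = -252.2 N, L_y = 366.5 N, R_y = 245.8 N

Resultant of the distributed load: 0.4 × 113 = 45.2 N at 165.5 mm from L.
Taking moments about L: R_y·236 − (0.4·113)·165.5 − 370·95 − 320·sin38°·78 = 0 → R_y = 57997.5/236 = 245.752 ≈ 245.8 N.
ΣF_y = 0: L_y + 245.752 − 0.4·113 − 370 − 320·sin38° = 0 → L_y = 366.5 N.
ΣF_x = 0: L_x + 320·cos38° = 0 → L_x = -252.2 N.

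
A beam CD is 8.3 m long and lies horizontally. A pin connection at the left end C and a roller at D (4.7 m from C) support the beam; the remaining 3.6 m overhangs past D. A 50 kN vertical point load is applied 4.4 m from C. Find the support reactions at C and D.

ΣM about C: D_y·4.7 − 50·4.4 = 0 → D_y = 220/4.7 = 46.8085 ≈ 46.81 kN.
ΣF_y = 0: C_y + 46.8085 − 50 = 0 → C_y = 3.191 kN.
ΣF_x = 0: no horizontal applied forces, so C_x = 0.

C_x = 0, C_y = 3.191 kN, D_y = 46.81 kN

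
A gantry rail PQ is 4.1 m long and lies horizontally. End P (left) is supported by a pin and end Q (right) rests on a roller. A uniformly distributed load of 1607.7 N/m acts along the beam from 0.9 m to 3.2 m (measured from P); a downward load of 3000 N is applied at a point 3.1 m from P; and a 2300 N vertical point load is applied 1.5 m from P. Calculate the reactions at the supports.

Resultant of the distributed load: 1607.7 × 2.3 = 3697.71 N at 2.05 m from P.
Taking moments about P: Q_y·4.1 − (1607.7·2.3)·2.05 − 3000·3.1 − 2300·1.5 = 0 → Q_y = 20330.3055/4.1 = 4958.61 ≈ 4959 N.
ΣF_y = 0: P_y + 4958.61 − 1607.7·2.3 − 3000 − 2300 = 0 → P_y = 4039 N.
ΣF_x = 0: no horizontal applied forces, so P_x = 0.

P_x = 0, P_y = 4039 N, Q_y = 4959 N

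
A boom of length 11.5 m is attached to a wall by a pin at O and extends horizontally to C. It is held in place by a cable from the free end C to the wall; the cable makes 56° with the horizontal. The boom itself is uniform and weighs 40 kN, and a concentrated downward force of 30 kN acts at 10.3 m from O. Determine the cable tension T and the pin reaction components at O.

ΣM about O: T·sin56°·11.5 − 40·5.75 − 30·10.3 = 0 → T = 539/(11.5·0.829038) = 56.5349 ≈ 56.53 kN.
ΣF_x = 0: O_x − T·cos56° = 0 → O_x = 56.5349 × 0.559193 = 31.61 kN.
ΣF_y = 0: O_y + T·sin56° − 40 − 30 = 0 → O_y = 70 − 56.5349 × 0.829038 = 23.13 kN.

T = 56.53 kN, O_x = 31.61 kN, O_y = 23.13 kN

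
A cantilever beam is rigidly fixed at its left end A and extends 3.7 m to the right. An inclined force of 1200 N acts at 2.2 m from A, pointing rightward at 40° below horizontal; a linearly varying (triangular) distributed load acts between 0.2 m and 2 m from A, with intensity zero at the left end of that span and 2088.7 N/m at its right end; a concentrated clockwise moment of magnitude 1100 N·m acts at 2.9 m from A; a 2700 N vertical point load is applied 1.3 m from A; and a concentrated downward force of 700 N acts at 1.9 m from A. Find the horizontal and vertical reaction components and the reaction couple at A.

Resultant of the triangular load: ½ × 2088.7 × 1.8 = 1879.83 N, acting at 1.4 m from A (one-third of the span from the peak).
ΣF_x = 0: A_x + 1200·cos40° = 0 → A_x = -919.3 N.
ΣF_y = 0: A_y − 1200·sin40° − ½·2088.7·1.8 − 2700 − 700 = 0 → A_y = 6051 N.
ΣM about A: M_A − 1200·sin40°·2.2 − (½·2088.7·1.8)·1.4 − 1100 − 2700·1.3 − 700·1.9 = 0 → M_A = 10270 N·m.

A_x = -919.3 N, A_y = 6051 N, M_A = 10270 N·m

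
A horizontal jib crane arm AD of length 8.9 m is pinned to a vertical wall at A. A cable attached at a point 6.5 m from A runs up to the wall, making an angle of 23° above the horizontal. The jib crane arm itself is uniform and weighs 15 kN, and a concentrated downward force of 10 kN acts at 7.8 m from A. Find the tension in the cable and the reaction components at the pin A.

ΣM about A: T·sin23°·6.5 − 15·4.45 − 10·7.8 = 0 → T = 144.75/(6.5·0.390731) = 56.9938 ≈ 56.99 kN.
ΣF_x = 0: A_x − T·cos23° = 0 → A_x = 56.9938 × 0.920505 = 52.46 kN.
ΣF_y = 0: A_y + T·sin23° − 15 − 10 = 0 → A_y = 25 − 56.9938 × 0.390731 = 2.731 kN.

T = 56.99 kN, A_x = 52.46 kN, A_y = 2.731 kN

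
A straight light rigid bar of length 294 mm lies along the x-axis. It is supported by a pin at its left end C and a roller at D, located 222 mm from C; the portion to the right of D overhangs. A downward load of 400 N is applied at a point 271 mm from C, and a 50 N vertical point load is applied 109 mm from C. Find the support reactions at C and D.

Moments about C: D_y·222 − 400·271 − 50·109 = 0 → D_y = 113850/222 = 512.838 ≈ 512.8 N.
ΣF_y = 0: C_y + 512.838 − 400 − 50 = 0 → C_y = -62.84 N.
ΣF_x = 0: no horizontal applied forces, so C_x = 0.

C_x = 0, C_y = -62.84 N, D_y = 512.8 N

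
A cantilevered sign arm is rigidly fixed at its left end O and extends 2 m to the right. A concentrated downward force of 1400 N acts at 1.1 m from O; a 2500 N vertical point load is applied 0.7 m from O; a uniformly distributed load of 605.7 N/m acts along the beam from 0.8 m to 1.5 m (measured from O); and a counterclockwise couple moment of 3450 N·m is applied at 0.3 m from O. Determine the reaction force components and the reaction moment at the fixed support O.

Resultant of the distributed load: 605.7 × 0.7 = 423.99 N at 1.15 m from O.
ΣF_x = 0: O_x = 0.
ΣF_y = 0: O_y − 1400 − 2500 − 605.7·0.7 = 0 → O_y = 4324 N.
ΣM about O: M_O − 1400·1.1 − 2500·0.7 − (605.7·0.7)·1.15 + 3450 = 0 → M_O = 327.6 N·m.

O_x = 0, O_y = 4324 N, M_O = 327.6 N·m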